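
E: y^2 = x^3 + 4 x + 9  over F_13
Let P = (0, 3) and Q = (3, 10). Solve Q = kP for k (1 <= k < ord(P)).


Enumerate multiples of P until we hit Q = (3, 10):
  1P = (0, 3)
  2P = (12, 2)
  3P = (2, 8)
  4P = (1, 1)
  5P = (3, 3)
  6P = (10, 10)
  7P = (7, 9)
  8P = (7, 4)
  9P = (10, 3)
  10P = (3, 10)
Match found at i = 10.

k = 10


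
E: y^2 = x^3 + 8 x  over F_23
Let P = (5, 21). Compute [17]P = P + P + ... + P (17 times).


k = 17 = 10001_2 (binary, LSB first: 10001)
Double-and-add from P = (5, 21):
  bit 0 = 1: acc = O + (5, 21) = (5, 21)
  bit 1 = 0: acc unchanged = (5, 21)
  bit 2 = 0: acc unchanged = (5, 21)
  bit 3 = 0: acc unchanged = (5, 21)
  bit 4 = 1: acc = (5, 21) + (4, 21) = (14, 2)

17P = (14, 2)


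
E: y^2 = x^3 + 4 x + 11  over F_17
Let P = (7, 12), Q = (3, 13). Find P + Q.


P != Q, so use the chord formula.
s = (y2 - y1) / (x2 - x1) = (1) / (13) mod 17 = 4
x3 = s^2 - x1 - x2 mod 17 = 4^2 - 7 - 3 = 6
y3 = s (x1 - x3) - y1 mod 17 = 4 * (7 - 6) - 12 = 9

P + Q = (6, 9)


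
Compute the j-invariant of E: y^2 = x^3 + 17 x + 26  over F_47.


Delta = -16(4 a^3 + 27 b^2) mod 47 = 24
-1728 * (4 a)^3 = -1728 * (4*17)^3 mod 47 = 22
j = 22 * 24^(-1) mod 47 = 44

j = 44 (mod 47)


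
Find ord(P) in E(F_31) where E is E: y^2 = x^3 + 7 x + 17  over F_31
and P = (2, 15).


Compute successive multiples of P until we hit O:
  1P = (2, 15)
  2P = (16, 3)
  3P = (15, 5)
  4P = (30, 28)
  5P = (4, 4)
  6P = (1, 26)
  7P = (25, 21)
  8P = (22, 0)
  ... (continuing to 16P)
  16P = O

ord(P) = 16


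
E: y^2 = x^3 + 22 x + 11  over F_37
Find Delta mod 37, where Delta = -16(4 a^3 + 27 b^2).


4 a^3 + 27 b^2 = 4*22^3 + 27*11^2 = 42592 + 3267 = 45859
Delta = -16 * (45859) = -733744
Delta mod 37 = 3

Delta = 3 (mod 37)


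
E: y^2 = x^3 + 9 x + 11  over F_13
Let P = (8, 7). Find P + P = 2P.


Doubling: s = (3 x1^2 + a) / (2 y1)
s = (3*8^2 + 9) / (2*7) mod 13 = 6
x3 = s^2 - 2 x1 mod 13 = 6^2 - 2*8 = 7
y3 = s (x1 - x3) - y1 mod 13 = 6 * (8 - 7) - 7 = 12

2P = (7, 12)


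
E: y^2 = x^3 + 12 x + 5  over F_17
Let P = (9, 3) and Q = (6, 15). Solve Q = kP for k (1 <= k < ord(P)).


Enumerate multiples of P until we hit Q = (6, 15):
  1P = (9, 3)
  2P = (16, 14)
  3P = (8, 1)
  4P = (4, 7)
  5P = (6, 15)
Match found at i = 5.

k = 5


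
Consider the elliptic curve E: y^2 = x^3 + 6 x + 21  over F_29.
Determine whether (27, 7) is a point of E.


Check whether y^2 = x^3 + 6 x + 21 (mod 29) for (x, y) = (27, 7).
LHS: y^2 = 7^2 mod 29 = 20
RHS: x^3 + 6 x + 21 = 27^3 + 6*27 + 21 mod 29 = 1
LHS != RHS

No, not on the curve


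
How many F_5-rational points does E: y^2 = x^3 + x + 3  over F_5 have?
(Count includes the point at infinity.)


For each x in F_5, count y with y^2 = x^3 + 1 x + 3 mod 5:
  x = 1: RHS = 0, y in [0]  -> 1 point(s)
  x = 4: RHS = 1, y in [1, 4]  -> 2 point(s)
Affine points: 3. Add the point at infinity: total = 4.

#E(F_5) = 4


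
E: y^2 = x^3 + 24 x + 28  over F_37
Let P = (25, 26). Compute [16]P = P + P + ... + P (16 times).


k = 16 = 10000_2 (binary, LSB first: 00001)
Double-and-add from P = (25, 26):
  bit 0 = 0: acc unchanged = O
  bit 1 = 0: acc unchanged = O
  bit 2 = 0: acc unchanged = O
  bit 3 = 0: acc unchanged = O
  bit 4 = 1: acc = O + (17, 24) = (17, 24)

16P = (17, 24)


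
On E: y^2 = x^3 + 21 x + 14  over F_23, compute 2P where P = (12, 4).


Doubling: s = (3 x1^2 + a) / (2 y1)
s = (3*12^2 + 21) / (2*4) mod 23 = 2
x3 = s^2 - 2 x1 mod 23 = 2^2 - 2*12 = 3
y3 = s (x1 - x3) - y1 mod 23 = 2 * (12 - 3) - 4 = 14

2P = (3, 14)


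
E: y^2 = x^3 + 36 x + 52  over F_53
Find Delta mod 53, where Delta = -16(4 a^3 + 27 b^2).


4 a^3 + 27 b^2 = 4*36^3 + 27*52^2 = 186624 + 73008 = 259632
Delta = -16 * (259632) = -4154112
Delta mod 53 = 28

Delta = 28 (mod 53)


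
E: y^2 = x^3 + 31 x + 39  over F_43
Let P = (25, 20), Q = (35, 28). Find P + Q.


P != Q, so use the chord formula.
s = (y2 - y1) / (x2 - x1) = (8) / (10) mod 43 = 18
x3 = s^2 - x1 - x2 mod 43 = 18^2 - 25 - 35 = 6
y3 = s (x1 - x3) - y1 mod 43 = 18 * (25 - 6) - 20 = 21

P + Q = (6, 21)


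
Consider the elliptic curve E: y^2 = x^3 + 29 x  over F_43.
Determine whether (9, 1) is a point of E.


Check whether y^2 = x^3 + 29 x + 0 (mod 43) for (x, y) = (9, 1).
LHS: y^2 = 1^2 mod 43 = 1
RHS: x^3 + 29 x + 0 = 9^3 + 29*9 + 0 mod 43 = 1
LHS = RHS

Yes, on the curve


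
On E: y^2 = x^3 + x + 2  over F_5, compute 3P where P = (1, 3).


k = 3 = 11_2 (binary, LSB first: 11)
Double-and-add from P = (1, 3):
  bit 0 = 1: acc = O + (1, 3) = (1, 3)
  bit 1 = 1: acc = (1, 3) + (4, 0) = (1, 2)

3P = (1, 2)


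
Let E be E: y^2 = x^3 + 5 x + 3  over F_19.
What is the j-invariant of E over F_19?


Delta = -16(4 a^3 + 27 b^2) mod 19 = 6
-1728 * (4 a)^3 = -1728 * (4*5)^3 mod 19 = 1
j = 1 * 6^(-1) mod 19 = 16

j = 16 (mod 19)


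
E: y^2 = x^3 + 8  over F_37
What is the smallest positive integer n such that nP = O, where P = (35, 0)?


Compute successive multiples of P until we hit O:
  1P = (35, 0)
  2P = O

ord(P) = 2


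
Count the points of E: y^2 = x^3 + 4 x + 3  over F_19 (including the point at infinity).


For each x in F_19, count y with y^2 = x^3 + 4 x + 3 mod 19:
  x = 2: RHS = 0, y in [0]  -> 1 point(s)
  x = 3: RHS = 4, y in [2, 17]  -> 2 point(s)
  x = 4: RHS = 7, y in [8, 11]  -> 2 point(s)
  x = 10: RHS = 17, y in [6, 13]  -> 2 point(s)
  x = 17: RHS = 6, y in [5, 14]  -> 2 point(s)
  x = 18: RHS = 17, y in [6, 13]  -> 2 point(s)
Affine points: 11. Add the point at infinity: total = 12.

#E(F_19) = 12


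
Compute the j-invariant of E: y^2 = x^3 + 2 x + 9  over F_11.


Delta = -16(4 a^3 + 27 b^2) mod 11 = 4
-1728 * (4 a)^3 = -1728 * (4*2)^3 mod 11 = 5
j = 5 * 4^(-1) mod 11 = 4

j = 4 (mod 11)


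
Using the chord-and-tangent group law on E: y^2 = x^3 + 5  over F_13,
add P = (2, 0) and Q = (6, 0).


P != Q, so use the chord formula.
s = (y2 - y1) / (x2 - x1) = (0) / (4) mod 13 = 0
x3 = s^2 - x1 - x2 mod 13 = 0^2 - 2 - 6 = 5
y3 = s (x1 - x3) - y1 mod 13 = 0 * (2 - 5) - 0 = 0

P + Q = (5, 0)


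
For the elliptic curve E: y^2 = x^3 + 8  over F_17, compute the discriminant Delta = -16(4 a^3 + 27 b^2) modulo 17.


4 a^3 + 27 b^2 = 4*0^3 + 27*8^2 = 0 + 1728 = 1728
Delta = -16 * (1728) = -27648
Delta mod 17 = 11

Delta = 11 (mod 17)


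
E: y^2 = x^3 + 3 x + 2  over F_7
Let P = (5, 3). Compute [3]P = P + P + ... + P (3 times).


k = 3 = 11_2 (binary, LSB first: 11)
Double-and-add from P = (5, 3):
  bit 0 = 1: acc = O + (5, 3) = (5, 3)
  bit 1 = 1: acc = (5, 3) + (5, 4) = O

3P = O


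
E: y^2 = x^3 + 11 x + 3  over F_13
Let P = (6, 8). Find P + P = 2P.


Doubling: s = (3 x1^2 + a) / (2 y1)
s = (3*6^2 + 11) / (2*8) mod 13 = 5
x3 = s^2 - 2 x1 mod 13 = 5^2 - 2*6 = 0
y3 = s (x1 - x3) - y1 mod 13 = 5 * (6 - 0) - 8 = 9

2P = (0, 9)


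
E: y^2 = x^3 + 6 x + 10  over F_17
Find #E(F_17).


For each x in F_17, count y with y^2 = x^3 + 6 x + 10 mod 17:
  x = 1: RHS = 0, y in [0]  -> 1 point(s)
  x = 2: RHS = 13, y in [8, 9]  -> 2 point(s)
  x = 3: RHS = 4, y in [2, 15]  -> 2 point(s)
  x = 4: RHS = 13, y in [8, 9]  -> 2 point(s)
  x = 7: RHS = 4, y in [2, 15]  -> 2 point(s)
  x = 8: RHS = 9, y in [3, 14]  -> 2 point(s)
  x = 10: RHS = 16, y in [4, 13]  -> 2 point(s)
  x = 11: RHS = 13, y in [8, 9]  -> 2 point(s)
  x = 12: RHS = 8, y in [5, 12]  -> 2 point(s)
  x = 14: RHS = 16, y in [4, 13]  -> 2 point(s)
Affine points: 19. Add the point at infinity: total = 20.

#E(F_17) = 20


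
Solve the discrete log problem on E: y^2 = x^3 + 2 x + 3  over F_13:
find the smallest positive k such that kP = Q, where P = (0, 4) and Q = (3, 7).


Enumerate multiples of P until we hit Q = (3, 7):
  1P = (0, 4)
  2P = (9, 10)
  3P = (3, 7)
Match found at i = 3.

k = 3


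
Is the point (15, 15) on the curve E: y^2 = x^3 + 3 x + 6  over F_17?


Check whether y^2 = x^3 + 3 x + 6 (mod 17) for (x, y) = (15, 15).
LHS: y^2 = 15^2 mod 17 = 4
RHS: x^3 + 3 x + 6 = 15^3 + 3*15 + 6 mod 17 = 9
LHS != RHS

No, not on the curve


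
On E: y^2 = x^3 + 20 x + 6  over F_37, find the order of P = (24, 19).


Compute successive multiples of P until we hit O:
  1P = (24, 19)
  2P = (33, 11)
  3P = (5, 34)
  4P = (20, 9)
  5P = (27, 29)
  6P = (30, 35)
  7P = (23, 33)
  8P = (1, 29)
  ... (continuing to 44P)
  44P = O

ord(P) = 44


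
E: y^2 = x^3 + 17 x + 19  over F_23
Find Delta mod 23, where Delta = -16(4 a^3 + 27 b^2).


4 a^3 + 27 b^2 = 4*17^3 + 27*19^2 = 19652 + 9747 = 29399
Delta = -16 * (29399) = -470384
Delta mod 23 = 12

Delta = 12 (mod 23)


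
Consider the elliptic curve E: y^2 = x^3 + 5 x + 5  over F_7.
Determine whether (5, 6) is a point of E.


Check whether y^2 = x^3 + 5 x + 5 (mod 7) for (x, y) = (5, 6).
LHS: y^2 = 6^2 mod 7 = 1
RHS: x^3 + 5 x + 5 = 5^3 + 5*5 + 5 mod 7 = 1
LHS = RHS

Yes, on the curve


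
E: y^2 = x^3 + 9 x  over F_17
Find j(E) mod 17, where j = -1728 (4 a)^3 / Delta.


Delta = -16(4 a^3 + 27 b^2) mod 17 = 9
-1728 * (4 a)^3 = -1728 * (4*9)^3 mod 17 = 14
j = 14 * 9^(-1) mod 17 = 11

j = 11 (mod 17)


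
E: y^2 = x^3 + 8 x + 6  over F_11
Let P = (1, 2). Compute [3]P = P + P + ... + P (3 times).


k = 3 = 11_2 (binary, LSB first: 11)
Double-and-add from P = (1, 2):
  bit 0 = 1: acc = O + (1, 2) = (1, 2)
  bit 1 = 1: acc = (1, 2) + (9, 9) = (4, 5)

3P = (4, 5)


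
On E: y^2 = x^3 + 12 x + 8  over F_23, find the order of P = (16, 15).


Compute successive multiples of P until we hit O:
  1P = (16, 15)
  2P = (0, 10)
  3P = (0, 13)
  4P = (16, 8)
  5P = O

ord(P) = 5


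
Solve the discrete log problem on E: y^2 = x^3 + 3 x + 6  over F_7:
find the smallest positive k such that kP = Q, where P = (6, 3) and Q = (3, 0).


Enumerate multiples of P until we hit Q = (3, 0):
  1P = (6, 3)
  2P = (3, 0)
Match found at i = 2.

k = 2


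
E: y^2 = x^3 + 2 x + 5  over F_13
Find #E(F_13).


For each x in F_13, count y with y^2 = x^3 + 2 x + 5 mod 13:
  x = 2: RHS = 4, y in [2, 11]  -> 2 point(s)
  x = 3: RHS = 12, y in [5, 8]  -> 2 point(s)
  x = 4: RHS = 12, y in [5, 8]  -> 2 point(s)
  x = 5: RHS = 10, y in [6, 7]  -> 2 point(s)
  x = 6: RHS = 12, y in [5, 8]  -> 2 point(s)
  x = 8: RHS = 0, y in [0]  -> 1 point(s)
Affine points: 11. Add the point at infinity: total = 12.

#E(F_13) = 12


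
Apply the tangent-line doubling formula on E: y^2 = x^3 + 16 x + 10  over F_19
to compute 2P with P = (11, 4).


Doubling: s = (3 x1^2 + a) / (2 y1)
s = (3*11^2 + 16) / (2*4) mod 19 = 7
x3 = s^2 - 2 x1 mod 19 = 7^2 - 2*11 = 8
y3 = s (x1 - x3) - y1 mod 19 = 7 * (11 - 8) - 4 = 17

2P = (8, 17)


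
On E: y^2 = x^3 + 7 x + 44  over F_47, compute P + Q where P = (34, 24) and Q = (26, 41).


P != Q, so use the chord formula.
s = (y2 - y1) / (x2 - x1) = (17) / (39) mod 47 = 39
x3 = s^2 - x1 - x2 mod 47 = 39^2 - 34 - 26 = 4
y3 = s (x1 - x3) - y1 mod 47 = 39 * (34 - 4) - 24 = 18

P + Q = (4, 18)


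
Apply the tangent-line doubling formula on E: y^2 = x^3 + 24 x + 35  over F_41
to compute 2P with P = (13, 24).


Doubling: s = (3 x1^2 + a) / (2 y1)
s = (3*13^2 + 24) / (2*24) mod 41 = 29
x3 = s^2 - 2 x1 mod 41 = 29^2 - 2*13 = 36
y3 = s (x1 - x3) - y1 mod 41 = 29 * (13 - 36) - 24 = 6

2P = (36, 6)


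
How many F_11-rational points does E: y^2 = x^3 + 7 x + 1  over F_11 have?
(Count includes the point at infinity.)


For each x in F_11, count y with y^2 = x^3 + 7 x + 1 mod 11:
  x = 0: RHS = 1, y in [1, 10]  -> 2 point(s)
  x = 1: RHS = 9, y in [3, 8]  -> 2 point(s)
  x = 2: RHS = 1, y in [1, 10]  -> 2 point(s)
  x = 3: RHS = 5, y in [4, 7]  -> 2 point(s)
  x = 4: RHS = 5, y in [4, 7]  -> 2 point(s)
  x = 9: RHS = 1, y in [1, 10]  -> 2 point(s)
  x = 10: RHS = 4, y in [2, 9]  -> 2 point(s)
Affine points: 14. Add the point at infinity: total = 15.

#E(F_11) = 15


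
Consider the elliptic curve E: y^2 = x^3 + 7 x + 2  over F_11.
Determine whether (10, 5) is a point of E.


Check whether y^2 = x^3 + 7 x + 2 (mod 11) for (x, y) = (10, 5).
LHS: y^2 = 5^2 mod 11 = 3
RHS: x^3 + 7 x + 2 = 10^3 + 7*10 + 2 mod 11 = 5
LHS != RHS

No, not on the curve


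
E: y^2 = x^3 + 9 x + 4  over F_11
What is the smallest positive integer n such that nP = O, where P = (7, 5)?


Compute successive multiples of P until we hit O:
  1P = (7, 5)
  2P = (1, 5)
  3P = (3, 6)
  4P = (10, 4)
  5P = (10, 7)
  6P = (3, 5)
  7P = (1, 6)
  8P = (7, 6)
  ... (continuing to 9P)
  9P = O

ord(P) = 9


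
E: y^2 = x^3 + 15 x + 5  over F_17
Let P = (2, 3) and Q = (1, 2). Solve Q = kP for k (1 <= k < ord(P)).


Enumerate multiples of P until we hit Q = (1, 2):
  1P = (2, 3)
  2P = (12, 3)
  3P = (3, 14)
  4P = (14, 1)
  5P = (10, 4)
  6P = (9, 11)
  7P = (8, 12)
  8P = (5, 1)
  9P = (1, 2)
Match found at i = 9.

k = 9


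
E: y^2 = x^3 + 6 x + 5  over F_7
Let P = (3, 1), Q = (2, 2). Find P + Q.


P != Q, so use the chord formula.
s = (y2 - y1) / (x2 - x1) = (1) / (6) mod 7 = 6
x3 = s^2 - x1 - x2 mod 7 = 6^2 - 3 - 2 = 3
y3 = s (x1 - x3) - y1 mod 7 = 6 * (3 - 3) - 1 = 6

P + Q = (3, 6)


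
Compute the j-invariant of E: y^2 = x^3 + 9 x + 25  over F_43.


Delta = -16(4 a^3 + 27 b^2) mod 43 = 39
-1728 * (4 a)^3 = -1728 * (4*9)^3 mod 43 = 35
j = 35 * 39^(-1) mod 43 = 2

j = 2 (mod 43)


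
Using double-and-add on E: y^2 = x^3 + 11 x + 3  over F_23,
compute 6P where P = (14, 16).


k = 6 = 110_2 (binary, LSB first: 011)
Double-and-add from P = (14, 16):
  bit 0 = 0: acc unchanged = O
  bit 1 = 1: acc = O + (20, 14) = (20, 14)
  bit 2 = 1: acc = (20, 14) + (15, 1) = (15, 22)

6P = (15, 22)


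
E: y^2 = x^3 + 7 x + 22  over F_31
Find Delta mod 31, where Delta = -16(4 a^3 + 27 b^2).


4 a^3 + 27 b^2 = 4*7^3 + 27*22^2 = 1372 + 13068 = 14440
Delta = -16 * (14440) = -231040
Delta mod 31 = 3

Delta = 3 (mod 31)


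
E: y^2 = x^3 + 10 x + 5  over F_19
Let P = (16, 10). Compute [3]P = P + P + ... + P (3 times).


k = 3 = 11_2 (binary, LSB first: 11)
Double-and-add from P = (16, 10):
  bit 0 = 1: acc = O + (16, 10) = (16, 10)
  bit 1 = 1: acc = (16, 10) + (7, 0) = (16, 9)

3P = (16, 9)


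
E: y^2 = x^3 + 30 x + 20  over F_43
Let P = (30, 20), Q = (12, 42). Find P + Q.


P != Q, so use the chord formula.
s = (y2 - y1) / (x2 - x1) = (22) / (25) mod 43 = 37
x3 = s^2 - x1 - x2 mod 43 = 37^2 - 30 - 12 = 37
y3 = s (x1 - x3) - y1 mod 43 = 37 * (30 - 37) - 20 = 22

P + Q = (37, 22)


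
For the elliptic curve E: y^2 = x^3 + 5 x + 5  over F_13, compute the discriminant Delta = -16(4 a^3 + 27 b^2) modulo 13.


4 a^3 + 27 b^2 = 4*5^3 + 27*5^2 = 500 + 675 = 1175
Delta = -16 * (1175) = -18800
Delta mod 13 = 11

Delta = 11 (mod 13)


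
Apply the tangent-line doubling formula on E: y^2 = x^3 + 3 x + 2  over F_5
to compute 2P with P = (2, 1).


Doubling: s = (3 x1^2 + a) / (2 y1)
s = (3*2^2 + 3) / (2*1) mod 5 = 0
x3 = s^2 - 2 x1 mod 5 = 0^2 - 2*2 = 1
y3 = s (x1 - x3) - y1 mod 5 = 0 * (2 - 1) - 1 = 4

2P = (1, 4)


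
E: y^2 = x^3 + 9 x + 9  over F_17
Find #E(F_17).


For each x in F_17, count y with y^2 = x^3 + 9 x + 9 mod 17:
  x = 0: RHS = 9, y in [3, 14]  -> 2 point(s)
  x = 1: RHS = 2, y in [6, 11]  -> 2 point(s)
  x = 2: RHS = 1, y in [1, 16]  -> 2 point(s)
  x = 5: RHS = 9, y in [3, 14]  -> 2 point(s)
  x = 8: RHS = 15, y in [7, 10]  -> 2 point(s)
  x = 12: RHS = 9, y in [3, 14]  -> 2 point(s)
  x = 15: RHS = 0, y in [0]  -> 1 point(s)
  x = 16: RHS = 16, y in [4, 13]  -> 2 point(s)
Affine points: 15. Add the point at infinity: total = 16.

#E(F_17) = 16


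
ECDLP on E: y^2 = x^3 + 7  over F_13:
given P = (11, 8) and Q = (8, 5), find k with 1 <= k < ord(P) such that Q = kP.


Enumerate multiples of P until we hit Q = (8, 5):
  1P = (11, 8)
  2P = (7, 8)
  3P = (8, 5)
Match found at i = 3.

k = 3


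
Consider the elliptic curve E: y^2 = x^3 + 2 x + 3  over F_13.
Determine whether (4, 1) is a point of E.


Check whether y^2 = x^3 + 2 x + 3 (mod 13) for (x, y) = (4, 1).
LHS: y^2 = 1^2 mod 13 = 1
RHS: x^3 + 2 x + 3 = 4^3 + 2*4 + 3 mod 13 = 10
LHS != RHS

No, not on the curve


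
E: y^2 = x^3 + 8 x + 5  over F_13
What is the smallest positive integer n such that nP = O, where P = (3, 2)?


Compute successive multiples of P until we hit O:
  1P = (3, 2)
  2P = (8, 3)
  3P = (1, 1)
  4P = (6, 3)
  5P = (7, 1)
  6P = (12, 10)
  7P = (2, 9)
  8P = (5, 12)
  ... (continuing to 20P)
  20P = O

ord(P) = 20


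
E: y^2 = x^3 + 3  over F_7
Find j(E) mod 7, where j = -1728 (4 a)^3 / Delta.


Delta = -16(4 a^3 + 27 b^2) mod 7 = 4
-1728 * (4 a)^3 = -1728 * (4*0)^3 mod 7 = 0
j = 0 * 4^(-1) mod 7 = 0

j = 0 (mod 7)


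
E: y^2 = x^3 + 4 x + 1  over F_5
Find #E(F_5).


For each x in F_5, count y with y^2 = x^3 + 4 x + 1 mod 5:
  x = 0: RHS = 1, y in [1, 4]  -> 2 point(s)
  x = 1: RHS = 1, y in [1, 4]  -> 2 point(s)
  x = 3: RHS = 0, y in [0]  -> 1 point(s)
  x = 4: RHS = 1, y in [1, 4]  -> 2 point(s)
Affine points: 7. Add the point at infinity: total = 8.

#E(F_5) = 8


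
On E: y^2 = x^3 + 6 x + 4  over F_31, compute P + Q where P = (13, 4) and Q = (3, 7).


P != Q, so use the chord formula.
s = (y2 - y1) / (x2 - x1) = (3) / (21) mod 31 = 9
x3 = s^2 - x1 - x2 mod 31 = 9^2 - 13 - 3 = 3
y3 = s (x1 - x3) - y1 mod 31 = 9 * (13 - 3) - 4 = 24

P + Q = (3, 24)


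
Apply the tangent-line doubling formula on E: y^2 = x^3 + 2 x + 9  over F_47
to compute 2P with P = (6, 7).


Doubling: s = (3 x1^2 + a) / (2 y1)
s = (3*6^2 + 2) / (2*7) mod 47 = 28
x3 = s^2 - 2 x1 mod 47 = 28^2 - 2*6 = 20
y3 = s (x1 - x3) - y1 mod 47 = 28 * (6 - 20) - 7 = 24

2P = (20, 24)


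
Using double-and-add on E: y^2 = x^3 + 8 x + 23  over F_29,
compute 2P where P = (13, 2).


k = 2 = 10_2 (binary, LSB first: 01)
Double-and-add from P = (13, 2):
  bit 0 = 0: acc unchanged = O
  bit 1 = 1: acc = O + (26, 28) = (26, 28)

2P = (26, 28)


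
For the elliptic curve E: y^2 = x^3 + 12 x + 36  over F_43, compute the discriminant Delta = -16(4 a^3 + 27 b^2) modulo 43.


4 a^3 + 27 b^2 = 4*12^3 + 27*36^2 = 6912 + 34992 = 41904
Delta = -16 * (41904) = -670464
Delta mod 43 = 35

Delta = 35 (mod 43)


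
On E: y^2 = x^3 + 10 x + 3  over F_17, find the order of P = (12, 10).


Compute successive multiples of P until we hit O:
  1P = (12, 10)
  2P = (10, 7)
  3P = (10, 10)
  4P = (12, 7)
  5P = O

ord(P) = 5


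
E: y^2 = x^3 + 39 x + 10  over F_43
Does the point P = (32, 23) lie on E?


Check whether y^2 = x^3 + 39 x + 10 (mod 43) for (x, y) = (32, 23).
LHS: y^2 = 23^2 mod 43 = 13
RHS: x^3 + 39 x + 10 = 32^3 + 39*32 + 10 mod 43 = 13
LHS = RHS

Yes, on the curve


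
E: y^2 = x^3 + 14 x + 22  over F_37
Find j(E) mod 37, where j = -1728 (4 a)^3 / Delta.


Delta = -16(4 a^3 + 27 b^2) mod 37 = 22
-1728 * (4 a)^3 = -1728 * (4*14)^3 mod 37 = 6
j = 6 * 22^(-1) mod 37 = 7

j = 7 (mod 37)


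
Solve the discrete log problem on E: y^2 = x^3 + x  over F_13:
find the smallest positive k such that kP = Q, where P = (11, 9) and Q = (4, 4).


Enumerate multiples of P until we hit Q = (4, 4):
  1P = (11, 9)
  2P = (4, 4)
Match found at i = 2.

k = 2


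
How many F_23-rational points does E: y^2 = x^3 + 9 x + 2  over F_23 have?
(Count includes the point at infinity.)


For each x in F_23, count y with y^2 = x^3 + 9 x + 2 mod 23:
  x = 0: RHS = 2, y in [5, 18]  -> 2 point(s)
  x = 1: RHS = 12, y in [9, 14]  -> 2 point(s)
  x = 11: RHS = 6, y in [11, 12]  -> 2 point(s)
  x = 13: RHS = 16, y in [4, 19]  -> 2 point(s)
  x = 15: RHS = 16, y in [4, 19]  -> 2 point(s)
  x = 17: RHS = 8, y in [10, 13]  -> 2 point(s)
  x = 18: RHS = 16, y in [4, 19]  -> 2 point(s)
Affine points: 14. Add the point at infinity: total = 15.

#E(F_23) = 15


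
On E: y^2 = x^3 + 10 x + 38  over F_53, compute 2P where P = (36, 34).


Doubling: s = (3 x1^2 + a) / (2 y1)
s = (3*36^2 + 10) / (2*34) mod 53 = 9
x3 = s^2 - 2 x1 mod 53 = 9^2 - 2*36 = 9
y3 = s (x1 - x3) - y1 mod 53 = 9 * (36 - 9) - 34 = 50

2P = (9, 50)


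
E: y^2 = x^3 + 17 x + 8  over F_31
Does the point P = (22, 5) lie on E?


Check whether y^2 = x^3 + 17 x + 8 (mod 31) for (x, y) = (22, 5).
LHS: y^2 = 5^2 mod 31 = 25
RHS: x^3 + 17 x + 8 = 22^3 + 17*22 + 8 mod 31 = 25
LHS = RHS

Yes, on the curve


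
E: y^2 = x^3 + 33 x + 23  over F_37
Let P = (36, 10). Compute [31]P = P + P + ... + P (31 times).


k = 31 = 11111_2 (binary, LSB first: 11111)
Double-and-add from P = (36, 10):
  bit 0 = 1: acc = O + (36, 10) = (36, 10)
  bit 1 = 1: acc = (36, 10) + (23, 6) = (14, 11)
  bit 2 = 1: acc = (14, 11) + (12, 36) = (10, 13)
  bit 3 = 1: acc = (10, 13) + (3, 36) = (28, 25)
  bit 4 = 1: acc = (28, 25) + (6, 17) = (12, 1)

31P = (12, 1)


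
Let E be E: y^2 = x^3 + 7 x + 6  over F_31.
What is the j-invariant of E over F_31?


Delta = -16(4 a^3 + 27 b^2) mod 31 = 6
-1728 * (4 a)^3 = -1728 * (4*7)^3 mod 31 = 1
j = 1 * 6^(-1) mod 31 = 26

j = 26 (mod 31)


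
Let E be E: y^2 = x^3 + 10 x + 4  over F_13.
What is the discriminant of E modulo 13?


4 a^3 + 27 b^2 = 4*10^3 + 27*4^2 = 4000 + 432 = 4432
Delta = -16 * (4432) = -70912
Delta mod 13 = 3

Delta = 3 (mod 13)


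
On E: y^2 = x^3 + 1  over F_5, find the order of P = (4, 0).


Compute successive multiples of P until we hit O:
  1P = (4, 0)
  2P = O

ord(P) = 2


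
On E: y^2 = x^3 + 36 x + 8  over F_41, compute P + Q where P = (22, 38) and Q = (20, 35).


P != Q, so use the chord formula.
s = (y2 - y1) / (x2 - x1) = (38) / (39) mod 41 = 22
x3 = s^2 - x1 - x2 mod 41 = 22^2 - 22 - 20 = 32
y3 = s (x1 - x3) - y1 mod 41 = 22 * (22 - 32) - 38 = 29

P + Q = (32, 29)


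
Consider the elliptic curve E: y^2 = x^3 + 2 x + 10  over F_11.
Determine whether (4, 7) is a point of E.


Check whether y^2 = x^3 + 2 x + 10 (mod 11) for (x, y) = (4, 7).
LHS: y^2 = 7^2 mod 11 = 5
RHS: x^3 + 2 x + 10 = 4^3 + 2*4 + 10 mod 11 = 5
LHS = RHS

Yes, on the curve


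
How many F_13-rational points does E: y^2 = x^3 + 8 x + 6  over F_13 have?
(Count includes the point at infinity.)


For each x in F_13, count y with y^2 = x^3 + 8 x + 6 mod 13:
  x = 2: RHS = 4, y in [2, 11]  -> 2 point(s)
  x = 6: RHS = 10, y in [6, 7]  -> 2 point(s)
  x = 8: RHS = 10, y in [6, 7]  -> 2 point(s)
  x = 9: RHS = 1, y in [1, 12]  -> 2 point(s)
  x = 12: RHS = 10, y in [6, 7]  -> 2 point(s)
Affine points: 10. Add the point at infinity: total = 11.

#E(F_13) = 11


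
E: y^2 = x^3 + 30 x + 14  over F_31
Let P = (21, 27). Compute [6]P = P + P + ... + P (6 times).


k = 6 = 110_2 (binary, LSB first: 011)
Double-and-add from P = (21, 27):
  bit 0 = 0: acc unchanged = O
  bit 1 = 1: acc = O + (3, 21) = (3, 21)
  bit 2 = 1: acc = (3, 21) + (27, 4) = (5, 14)

6P = (5, 14)


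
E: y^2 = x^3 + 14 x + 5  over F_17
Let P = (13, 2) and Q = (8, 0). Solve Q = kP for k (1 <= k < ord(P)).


Enumerate multiples of P until we hit Q = (8, 0):
  1P = (13, 2)
  2P = (6, 13)
  3P = (14, 2)
  4P = (7, 15)
  5P = (5, 9)
  6P = (8, 0)
Match found at i = 6.

k = 6


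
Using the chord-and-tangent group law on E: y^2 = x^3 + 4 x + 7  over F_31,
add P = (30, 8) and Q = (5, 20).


P != Q, so use the chord formula.
s = (y2 - y1) / (x2 - x1) = (12) / (6) mod 31 = 2
x3 = s^2 - x1 - x2 mod 31 = 2^2 - 30 - 5 = 0
y3 = s (x1 - x3) - y1 mod 31 = 2 * (30 - 0) - 8 = 21

P + Q = (0, 21)


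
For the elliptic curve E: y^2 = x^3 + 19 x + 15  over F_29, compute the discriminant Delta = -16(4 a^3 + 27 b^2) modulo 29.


4 a^3 + 27 b^2 = 4*19^3 + 27*15^2 = 27436 + 6075 = 33511
Delta = -16 * (33511) = -536176
Delta mod 29 = 5

Delta = 5 (mod 29)


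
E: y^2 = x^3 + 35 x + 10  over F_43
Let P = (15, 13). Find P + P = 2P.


Doubling: s = (3 x1^2 + a) / (2 y1)
s = (3*15^2 + 35) / (2*13) mod 43 = 24
x3 = s^2 - 2 x1 mod 43 = 24^2 - 2*15 = 30
y3 = s (x1 - x3) - y1 mod 43 = 24 * (15 - 30) - 13 = 14

2P = (30, 14)


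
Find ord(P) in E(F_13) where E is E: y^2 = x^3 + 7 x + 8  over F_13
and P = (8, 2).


Compute successive multiples of P until we hit O:
  1P = (8, 2)
  2P = (11, 8)
  3P = (11, 5)
  4P = (8, 11)
  5P = O

ord(P) = 5


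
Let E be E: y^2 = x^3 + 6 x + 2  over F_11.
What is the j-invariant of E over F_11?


Delta = -16(4 a^3 + 27 b^2) mod 11 = 2
-1728 * (4 a)^3 = -1728 * (4*6)^3 mod 11 = 3
j = 3 * 2^(-1) mod 11 = 7

j = 7 (mod 11)


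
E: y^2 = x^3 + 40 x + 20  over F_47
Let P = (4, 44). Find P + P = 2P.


Doubling: s = (3 x1^2 + a) / (2 y1)
s = (3*4^2 + 40) / (2*44) mod 47 = 1
x3 = s^2 - 2 x1 mod 47 = 1^2 - 2*4 = 40
y3 = s (x1 - x3) - y1 mod 47 = 1 * (4 - 40) - 44 = 14

2P = (40, 14)


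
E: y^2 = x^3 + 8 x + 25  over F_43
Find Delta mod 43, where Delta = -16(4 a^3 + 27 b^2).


4 a^3 + 27 b^2 = 4*8^3 + 27*25^2 = 2048 + 16875 = 18923
Delta = -16 * (18923) = -302768
Delta mod 43 = 38

Delta = 38 (mod 43)


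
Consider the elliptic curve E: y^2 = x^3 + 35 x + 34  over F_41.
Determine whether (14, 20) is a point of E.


Check whether y^2 = x^3 + 35 x + 34 (mod 41) for (x, y) = (14, 20).
LHS: y^2 = 20^2 mod 41 = 31
RHS: x^3 + 35 x + 34 = 14^3 + 35*14 + 34 mod 41 = 29
LHS != RHS

No, not on the curve


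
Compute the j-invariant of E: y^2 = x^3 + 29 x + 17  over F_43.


Delta = -16(4 a^3 + 27 b^2) mod 43 = 28
-1728 * (4 a)^3 = -1728 * (4*29)^3 mod 43 = 32
j = 32 * 28^(-1) mod 43 = 38

j = 38 (mod 43)


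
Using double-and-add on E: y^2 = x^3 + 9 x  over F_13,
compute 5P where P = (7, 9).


k = 5 = 101_2 (binary, LSB first: 101)
Double-and-add from P = (7, 9):
  bit 0 = 1: acc = O + (7, 9) = (7, 9)
  bit 1 = 0: acc unchanged = (7, 9)
  bit 2 = 1: acc = (7, 9) + (1, 6) = (2, 0)

5P = (2, 0)


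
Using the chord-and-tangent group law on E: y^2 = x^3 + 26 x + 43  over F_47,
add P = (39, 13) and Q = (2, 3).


P != Q, so use the chord formula.
s = (y2 - y1) / (x2 - x1) = (37) / (10) mod 47 = 46
x3 = s^2 - x1 - x2 mod 47 = 46^2 - 39 - 2 = 7
y3 = s (x1 - x3) - y1 mod 47 = 46 * (39 - 7) - 13 = 2

P + Q = (7, 2)


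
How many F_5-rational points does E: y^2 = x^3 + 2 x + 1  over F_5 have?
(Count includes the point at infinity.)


For each x in F_5, count y with y^2 = x^3 + 2 x + 1 mod 5:
  x = 0: RHS = 1, y in [1, 4]  -> 2 point(s)
  x = 1: RHS = 4, y in [2, 3]  -> 2 point(s)
  x = 3: RHS = 4, y in [2, 3]  -> 2 point(s)
Affine points: 6. Add the point at infinity: total = 7.

#E(F_5) = 7


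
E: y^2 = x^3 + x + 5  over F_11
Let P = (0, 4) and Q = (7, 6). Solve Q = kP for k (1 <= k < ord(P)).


Enumerate multiples of P until we hit Q = (7, 6):
  1P = (0, 4)
  2P = (5, 5)
  3P = (10, 5)
  4P = (2, 9)
  5P = (7, 6)
Match found at i = 5.

k = 5


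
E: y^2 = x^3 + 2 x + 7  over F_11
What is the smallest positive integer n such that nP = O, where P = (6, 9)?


Compute successive multiples of P until we hit O:
  1P = (6, 9)
  2P = (10, 2)
  3P = (7, 1)
  4P = (7, 10)
  5P = (10, 9)
  6P = (6, 2)
  7P = O

ord(P) = 7


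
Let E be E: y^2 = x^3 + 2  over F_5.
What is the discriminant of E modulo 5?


4 a^3 + 27 b^2 = 4*0^3 + 27*2^2 = 0 + 108 = 108
Delta = -16 * (108) = -1728
Delta mod 5 = 2

Delta = 2 (mod 5)


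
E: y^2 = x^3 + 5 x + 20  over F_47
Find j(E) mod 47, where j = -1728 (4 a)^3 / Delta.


Delta = -16(4 a^3 + 27 b^2) mod 47 = 9
-1728 * (4 a)^3 = -1728 * (4*5)^3 mod 47 = 16
j = 16 * 9^(-1) mod 47 = 7

j = 7 (mod 47)


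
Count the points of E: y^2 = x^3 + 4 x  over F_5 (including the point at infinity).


For each x in F_5, count y with y^2 = x^3 + 4 x + 0 mod 5:
  x = 0: RHS = 0, y in [0]  -> 1 point(s)
  x = 1: RHS = 0, y in [0]  -> 1 point(s)
  x = 2: RHS = 1, y in [1, 4]  -> 2 point(s)
  x = 3: RHS = 4, y in [2, 3]  -> 2 point(s)
  x = 4: RHS = 0, y in [0]  -> 1 point(s)
Affine points: 7. Add the point at infinity: total = 8.

#E(F_5) = 8


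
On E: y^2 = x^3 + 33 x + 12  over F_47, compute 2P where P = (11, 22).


Doubling: s = (3 x1^2 + a) / (2 y1)
s = (3*11^2 + 33) / (2*22) mod 47 = 9
x3 = s^2 - 2 x1 mod 47 = 9^2 - 2*11 = 12
y3 = s (x1 - x3) - y1 mod 47 = 9 * (11 - 12) - 22 = 16

2P = (12, 16)


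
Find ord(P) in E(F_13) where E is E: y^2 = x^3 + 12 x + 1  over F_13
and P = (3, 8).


Compute successive multiples of P until we hit O:
  1P = (3, 8)
  2P = (7, 5)
  3P = (6, 4)
  4P = (0, 1)
  5P = (1, 1)
  6P = (5, 11)
  7P = (4, 10)
  8P = (10, 4)
  ... (continuing to 19P)
  19P = O

ord(P) = 19


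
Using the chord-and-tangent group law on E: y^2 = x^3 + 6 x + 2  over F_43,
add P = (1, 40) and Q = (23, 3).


P != Q, so use the chord formula.
s = (y2 - y1) / (x2 - x1) = (6) / (22) mod 43 = 12
x3 = s^2 - x1 - x2 mod 43 = 12^2 - 1 - 23 = 34
y3 = s (x1 - x3) - y1 mod 43 = 12 * (1 - 34) - 40 = 37

P + Q = (34, 37)


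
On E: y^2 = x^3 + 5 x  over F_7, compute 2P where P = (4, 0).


k = 2 = 10_2 (binary, LSB first: 01)
Double-and-add from P = (4, 0):
  bit 0 = 0: acc unchanged = O
  bit 1 = 1: acc = O + O = O

2P = O


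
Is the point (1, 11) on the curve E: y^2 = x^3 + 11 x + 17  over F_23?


Check whether y^2 = x^3 + 11 x + 17 (mod 23) for (x, y) = (1, 11).
LHS: y^2 = 11^2 mod 23 = 6
RHS: x^3 + 11 x + 17 = 1^3 + 11*1 + 17 mod 23 = 6
LHS = RHS

Yes, on the curve


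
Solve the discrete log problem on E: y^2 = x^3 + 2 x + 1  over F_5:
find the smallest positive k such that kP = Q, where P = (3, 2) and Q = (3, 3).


Enumerate multiples of P until we hit Q = (3, 3):
  1P = (3, 2)
  2P = (0, 1)
  3P = (1, 2)
  4P = (1, 3)
  5P = (0, 4)
  6P = (3, 3)
Match found at i = 6.

k = 6


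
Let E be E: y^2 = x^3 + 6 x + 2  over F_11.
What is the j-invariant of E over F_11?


Delta = -16(4 a^3 + 27 b^2) mod 11 = 2
-1728 * (4 a)^3 = -1728 * (4*6)^3 mod 11 = 3
j = 3 * 2^(-1) mod 11 = 7

j = 7 (mod 11)


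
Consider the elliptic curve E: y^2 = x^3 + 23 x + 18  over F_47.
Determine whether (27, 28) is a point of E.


Check whether y^2 = x^3 + 23 x + 18 (mod 47) for (x, y) = (27, 28).
LHS: y^2 = 28^2 mod 47 = 32
RHS: x^3 + 23 x + 18 = 27^3 + 23*27 + 18 mod 47 = 18
LHS != RHS

No, not on the curve


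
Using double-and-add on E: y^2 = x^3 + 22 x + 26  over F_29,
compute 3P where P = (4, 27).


k = 3 = 11_2 (binary, LSB first: 11)
Double-and-add from P = (4, 27):
  bit 0 = 1: acc = O + (4, 27) = (4, 27)
  bit 1 = 1: acc = (4, 27) + (1, 22) = (1, 7)

3P = (1, 7)


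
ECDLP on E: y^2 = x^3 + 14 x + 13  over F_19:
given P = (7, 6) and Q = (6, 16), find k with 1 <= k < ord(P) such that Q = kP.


Enumerate multiples of P until we hit Q = (6, 16):
  1P = (7, 6)
  2P = (2, 12)
  3P = (16, 1)
  4P = (1, 16)
  5P = (18, 6)
  6P = (13, 13)
  7P = (3, 5)
  8P = (15, 11)
  9P = (6, 16)
Match found at i = 9.

k = 9


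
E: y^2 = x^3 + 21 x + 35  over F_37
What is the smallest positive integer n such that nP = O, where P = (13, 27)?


Compute successive multiples of P until we hit O:
  1P = (13, 27)
  2P = (2, 23)
  3P = (31, 27)
  4P = (30, 10)
  5P = (32, 29)
  6P = (8, 30)
  7P = (6, 28)
  8P = (15, 5)
  ... (continuing to 35P)
  35P = O

ord(P) = 35


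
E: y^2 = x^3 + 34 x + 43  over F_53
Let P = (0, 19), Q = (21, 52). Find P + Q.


P != Q, so use the chord formula.
s = (y2 - y1) / (x2 - x1) = (33) / (21) mod 53 = 47
x3 = s^2 - x1 - x2 mod 53 = 47^2 - 0 - 21 = 15
y3 = s (x1 - x3) - y1 mod 53 = 47 * (0 - 15) - 19 = 18

P + Q = (15, 18)


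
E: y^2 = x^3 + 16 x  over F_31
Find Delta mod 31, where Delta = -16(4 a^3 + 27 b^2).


4 a^3 + 27 b^2 = 4*16^3 + 27*0^2 = 16384 + 0 = 16384
Delta = -16 * (16384) = -262144
Delta mod 31 = 23

Delta = 23 (mod 31)


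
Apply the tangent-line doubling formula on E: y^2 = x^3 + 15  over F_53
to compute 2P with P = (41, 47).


Doubling: s = (3 x1^2 + a) / (2 y1)
s = (3*41^2 + 0) / (2*47) mod 53 = 17
x3 = s^2 - 2 x1 mod 53 = 17^2 - 2*41 = 48
y3 = s (x1 - x3) - y1 mod 53 = 17 * (41 - 48) - 47 = 46

2P = (48, 46)


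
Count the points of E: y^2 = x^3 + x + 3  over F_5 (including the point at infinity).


For each x in F_5, count y with y^2 = x^3 + 1 x + 3 mod 5:
  x = 1: RHS = 0, y in [0]  -> 1 point(s)
  x = 4: RHS = 1, y in [1, 4]  -> 2 point(s)
Affine points: 3. Add the point at infinity: total = 4.

#E(F_5) = 4


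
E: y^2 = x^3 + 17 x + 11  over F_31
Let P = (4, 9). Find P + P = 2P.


Doubling: s = (3 x1^2 + a) / (2 y1)
s = (3*4^2 + 17) / (2*9) mod 31 = 26
x3 = s^2 - 2 x1 mod 31 = 26^2 - 2*4 = 17
y3 = s (x1 - x3) - y1 mod 31 = 26 * (4 - 17) - 9 = 25

2P = (17, 25)


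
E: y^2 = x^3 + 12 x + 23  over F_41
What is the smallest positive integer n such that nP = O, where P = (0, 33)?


Compute successive multiples of P until we hit O:
  1P = (0, 33)
  2P = (39, 27)
  3P = (11, 16)
  4P = (29, 23)
  5P = (7, 9)
  6P = (24, 20)
  7P = (40, 16)
  8P = (3, 39)
  ... (continuing to 41P)
  41P = O

ord(P) = 41


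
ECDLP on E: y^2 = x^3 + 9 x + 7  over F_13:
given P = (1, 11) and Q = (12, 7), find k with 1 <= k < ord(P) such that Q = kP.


Enumerate multiples of P until we hit Q = (12, 7):
  1P = (1, 11)
  2P = (7, 7)
  3P = (4, 4)
  4P = (12, 6)
  5P = (3, 10)
  6P = (6, 11)
  7P = (6, 2)
  8P = (3, 3)
  9P = (12, 7)
Match found at i = 9.

k = 9


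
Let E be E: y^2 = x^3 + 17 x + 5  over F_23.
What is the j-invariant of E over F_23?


Delta = -16(4 a^3 + 27 b^2) mod 23 = 11
-1728 * (4 a)^3 = -1728 * (4*17)^3 mod 23 = 3
j = 3 * 11^(-1) mod 23 = 17

j = 17 (mod 23)


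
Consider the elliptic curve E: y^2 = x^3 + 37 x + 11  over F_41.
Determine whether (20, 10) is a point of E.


Check whether y^2 = x^3 + 37 x + 11 (mod 41) for (x, y) = (20, 10).
LHS: y^2 = 10^2 mod 41 = 18
RHS: x^3 + 37 x + 11 = 20^3 + 37*20 + 11 mod 41 = 18
LHS = RHS

Yes, on the curve


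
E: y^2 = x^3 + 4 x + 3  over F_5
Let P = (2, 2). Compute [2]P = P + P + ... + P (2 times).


k = 2 = 10_2 (binary, LSB first: 01)
Double-and-add from P = (2, 2):
  bit 0 = 0: acc unchanged = O
  bit 1 = 1: acc = O + (2, 3) = (2, 3)

2P = (2, 3)


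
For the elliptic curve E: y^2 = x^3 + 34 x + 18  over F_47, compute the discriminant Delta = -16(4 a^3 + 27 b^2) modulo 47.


4 a^3 + 27 b^2 = 4*34^3 + 27*18^2 = 157216 + 8748 = 165964
Delta = -16 * (165964) = -2655424
Delta mod 47 = 29

Delta = 29 (mod 47)


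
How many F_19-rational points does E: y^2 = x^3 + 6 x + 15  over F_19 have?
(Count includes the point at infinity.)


For each x in F_19, count y with y^2 = x^3 + 6 x + 15 mod 19:
  x = 2: RHS = 16, y in [4, 15]  -> 2 point(s)
  x = 6: RHS = 1, y in [1, 18]  -> 2 point(s)
  x = 7: RHS = 1, y in [1, 18]  -> 2 point(s)
  x = 8: RHS = 5, y in [9, 10]  -> 2 point(s)
  x = 9: RHS = 0, y in [0]  -> 1 point(s)
  x = 10: RHS = 11, y in [7, 12]  -> 2 point(s)
  x = 11: RHS = 6, y in [5, 14]  -> 2 point(s)
Affine points: 13. Add the point at infinity: total = 14.

#E(F_19) = 14


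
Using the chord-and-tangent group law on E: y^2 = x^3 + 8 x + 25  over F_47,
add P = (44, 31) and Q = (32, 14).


P != Q, so use the chord formula.
s = (y2 - y1) / (x2 - x1) = (30) / (35) mod 47 = 21
x3 = s^2 - x1 - x2 mod 47 = 21^2 - 44 - 32 = 36
y3 = s (x1 - x3) - y1 mod 47 = 21 * (44 - 36) - 31 = 43

P + Q = (36, 43)


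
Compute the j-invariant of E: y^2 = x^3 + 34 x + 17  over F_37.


Delta = -16(4 a^3 + 27 b^2) mod 37 = 16
-1728 * (4 a)^3 = -1728 * (4*34)^3 mod 37 = 10
j = 10 * 16^(-1) mod 37 = 33

j = 33 (mod 37)


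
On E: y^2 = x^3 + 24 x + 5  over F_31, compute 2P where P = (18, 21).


Doubling: s = (3 x1^2 + a) / (2 y1)
s = (3*18^2 + 24) / (2*21) mod 31 = 6
x3 = s^2 - 2 x1 mod 31 = 6^2 - 2*18 = 0
y3 = s (x1 - x3) - y1 mod 31 = 6 * (18 - 0) - 21 = 25

2P = (0, 25)


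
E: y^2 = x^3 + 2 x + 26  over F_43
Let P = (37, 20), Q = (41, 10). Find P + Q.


P != Q, so use the chord formula.
s = (y2 - y1) / (x2 - x1) = (33) / (4) mod 43 = 19
x3 = s^2 - x1 - x2 mod 43 = 19^2 - 37 - 41 = 25
y3 = s (x1 - x3) - y1 mod 43 = 19 * (37 - 25) - 20 = 36

P + Q = (25, 36)


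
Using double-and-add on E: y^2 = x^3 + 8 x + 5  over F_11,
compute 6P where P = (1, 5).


k = 6 = 110_2 (binary, LSB first: 011)
Double-and-add from P = (1, 5):
  bit 0 = 0: acc unchanged = O
  bit 1 = 1: acc = O + (9, 6) = (9, 6)
  bit 2 = 1: acc = (9, 6) + (8, 3) = (3, 1)

6P = (3, 1)


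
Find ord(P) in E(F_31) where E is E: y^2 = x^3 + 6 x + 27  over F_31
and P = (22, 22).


Compute successive multiples of P until we hit O:
  1P = (22, 22)
  2P = (7, 3)
  3P = (20, 26)
  4P = (24, 13)
  5P = (13, 15)
  6P = (10, 8)
  7P = (15, 12)
  8P = (3, 14)
  ... (continuing to 17P)
  17P = O

ord(P) = 17


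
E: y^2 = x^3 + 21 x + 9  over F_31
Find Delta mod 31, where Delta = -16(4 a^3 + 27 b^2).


4 a^3 + 27 b^2 = 4*21^3 + 27*9^2 = 37044 + 2187 = 39231
Delta = -16 * (39231) = -627696
Delta mod 31 = 23

Delta = 23 (mod 31)


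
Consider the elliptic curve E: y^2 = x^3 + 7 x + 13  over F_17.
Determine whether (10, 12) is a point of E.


Check whether y^2 = x^3 + 7 x + 13 (mod 17) for (x, y) = (10, 12).
LHS: y^2 = 12^2 mod 17 = 8
RHS: x^3 + 7 x + 13 = 10^3 + 7*10 + 13 mod 17 = 12
LHS != RHS

No, not on the curve


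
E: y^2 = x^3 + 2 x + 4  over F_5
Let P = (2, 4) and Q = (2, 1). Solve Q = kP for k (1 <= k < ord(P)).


Enumerate multiples of P until we hit Q = (2, 1):
  1P = (2, 4)
  2P = (0, 2)
  3P = (4, 4)
  4P = (4, 1)
  5P = (0, 3)
  6P = (2, 1)
Match found at i = 6.

k = 6


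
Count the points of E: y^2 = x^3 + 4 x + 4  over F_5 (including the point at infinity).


For each x in F_5, count y with y^2 = x^3 + 4 x + 4 mod 5:
  x = 0: RHS = 4, y in [2, 3]  -> 2 point(s)
  x = 1: RHS = 4, y in [2, 3]  -> 2 point(s)
  x = 2: RHS = 0, y in [0]  -> 1 point(s)
  x = 4: RHS = 4, y in [2, 3]  -> 2 point(s)
Affine points: 7. Add the point at infinity: total = 8.

#E(F_5) = 8


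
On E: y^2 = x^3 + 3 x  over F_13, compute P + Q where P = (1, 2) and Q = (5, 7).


P != Q, so use the chord formula.
s = (y2 - y1) / (x2 - x1) = (5) / (4) mod 13 = 11
x3 = s^2 - x1 - x2 mod 13 = 11^2 - 1 - 5 = 11
y3 = s (x1 - x3) - y1 mod 13 = 11 * (1 - 11) - 2 = 5

P + Q = (11, 5)


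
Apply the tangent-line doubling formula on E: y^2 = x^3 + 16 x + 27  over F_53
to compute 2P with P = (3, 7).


Doubling: s = (3 x1^2 + a) / (2 y1)
s = (3*3^2 + 16) / (2*7) mod 53 = 22
x3 = s^2 - 2 x1 mod 53 = 22^2 - 2*3 = 1
y3 = s (x1 - x3) - y1 mod 53 = 22 * (3 - 1) - 7 = 37

2P = (1, 37)


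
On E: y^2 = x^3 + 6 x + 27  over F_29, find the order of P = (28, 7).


Compute successive multiples of P until we hit O:
  1P = (28, 7)
  2P = (7, 21)
  3P = (17, 5)
  4P = (8, 23)
  5P = (18, 14)
  6P = (18, 15)
  7P = (8, 6)
  8P = (17, 24)
  ... (continuing to 11P)
  11P = O

ord(P) = 11


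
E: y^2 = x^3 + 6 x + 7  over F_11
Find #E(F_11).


For each x in F_11, count y with y^2 = x^3 + 6 x + 7 mod 11:
  x = 1: RHS = 3, y in [5, 6]  -> 2 point(s)
  x = 2: RHS = 5, y in [4, 7]  -> 2 point(s)
  x = 9: RHS = 9, y in [3, 8]  -> 2 point(s)
  x = 10: RHS = 0, y in [0]  -> 1 point(s)
Affine points: 7. Add the point at infinity: total = 8.

#E(F_11) = 8


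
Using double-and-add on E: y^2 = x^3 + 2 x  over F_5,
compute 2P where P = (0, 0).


k = 2 = 10_2 (binary, LSB first: 01)
Double-and-add from P = (0, 0):
  bit 0 = 0: acc unchanged = O
  bit 1 = 1: acc = O + O = O

2P = O


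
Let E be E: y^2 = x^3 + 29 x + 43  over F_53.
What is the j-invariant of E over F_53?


Delta = -16(4 a^3 + 27 b^2) mod 53 = 2
-1728 * (4 a)^3 = -1728 * (4*29)^3 mod 53 = 12
j = 12 * 2^(-1) mod 53 = 6

j = 6 (mod 53)


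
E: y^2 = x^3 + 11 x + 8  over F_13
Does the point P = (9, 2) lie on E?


Check whether y^2 = x^3 + 11 x + 8 (mod 13) for (x, y) = (9, 2).
LHS: y^2 = 2^2 mod 13 = 4
RHS: x^3 + 11 x + 8 = 9^3 + 11*9 + 8 mod 13 = 4
LHS = RHS

Yes, on the curve


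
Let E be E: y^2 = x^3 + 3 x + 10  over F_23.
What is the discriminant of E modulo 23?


4 a^3 + 27 b^2 = 4*3^3 + 27*10^2 = 108 + 2700 = 2808
Delta = -16 * (2808) = -44928
Delta mod 23 = 14

Delta = 14 (mod 23)


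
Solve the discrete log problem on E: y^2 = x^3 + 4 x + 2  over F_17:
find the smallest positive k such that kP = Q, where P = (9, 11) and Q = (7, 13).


Enumerate multiples of P until we hit Q = (7, 13):
  1P = (9, 11)
  2P = (7, 13)
Match found at i = 2.

k = 2
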